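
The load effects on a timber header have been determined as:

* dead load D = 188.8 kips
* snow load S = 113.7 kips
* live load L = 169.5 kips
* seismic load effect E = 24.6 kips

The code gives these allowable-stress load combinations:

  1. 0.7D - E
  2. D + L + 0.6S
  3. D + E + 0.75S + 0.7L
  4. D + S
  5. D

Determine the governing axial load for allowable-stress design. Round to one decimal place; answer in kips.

426.5 kips

1. 0.7(188.8) - 1.0(24.6) = 132.2 - 24.6 = 107.6
2. 1.0(188.8) + 1.0(169.5) + 0.6(113.7) = 188.8 + 169.5 + 68.2 = 426.5
3. 1.0(188.8) + 1.0(24.6) + 0.75(113.7) + 0.7(169.5) = 417.3
4. 1.0(188.8) + 1.0(113.7) = 188.8 + 113.7 = 302.5
5. 1.0(188.8) = 188.8
Combination 2 governs: P = 426.5 kips.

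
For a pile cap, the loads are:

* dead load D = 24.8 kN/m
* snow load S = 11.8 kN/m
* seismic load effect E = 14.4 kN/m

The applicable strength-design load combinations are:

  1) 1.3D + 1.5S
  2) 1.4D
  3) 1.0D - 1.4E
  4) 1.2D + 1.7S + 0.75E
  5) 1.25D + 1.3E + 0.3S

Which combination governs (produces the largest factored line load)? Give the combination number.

Combination 4

1) 1.3(24.8) + 1.5(11.8) = 32.2 + 17.7 = 49.9
2) 1.4(24.8) = 34.7
3) 1.0(24.8) - 1.4(14.4) = 24.8 - 20.2 = 4.6
4) 1.2(24.8) + 1.7(11.8) + 0.75(14.4) = 60.6
5) 1.25(24.8) + 1.3(14.4) + 0.3(11.8) = 53.3
The largest value is 60.6 kN/m from combination 4.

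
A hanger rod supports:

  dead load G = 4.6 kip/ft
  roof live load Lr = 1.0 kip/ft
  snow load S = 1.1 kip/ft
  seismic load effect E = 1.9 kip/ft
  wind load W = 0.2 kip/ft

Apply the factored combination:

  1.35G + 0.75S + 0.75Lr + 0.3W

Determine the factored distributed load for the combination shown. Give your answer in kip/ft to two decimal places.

1.35(4.6) + 0.75(1.1) + 0.75(1.0) + 0.3(0.2) = 6.21 + 0.83 + 0.75 + 0.06 = 7.85
w_u = 7.85 kip/ft.

7.85 kip/ft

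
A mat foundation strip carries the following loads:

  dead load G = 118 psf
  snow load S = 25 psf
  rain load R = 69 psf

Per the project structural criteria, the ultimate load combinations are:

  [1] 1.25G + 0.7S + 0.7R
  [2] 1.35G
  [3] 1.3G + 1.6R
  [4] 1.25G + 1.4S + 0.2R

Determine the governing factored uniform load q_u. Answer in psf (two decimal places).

[1] 1.25(118) + 0.7(25) + 0.7(69) = 213.30
[2] 1.35(118) = 159.30
[3] 1.3(118) + 1.6(69) = 263.80
[4] 1.25(118) + 1.4(25) + 0.2(69) = 196.30
Maximum is from combination 3.

263.80 psf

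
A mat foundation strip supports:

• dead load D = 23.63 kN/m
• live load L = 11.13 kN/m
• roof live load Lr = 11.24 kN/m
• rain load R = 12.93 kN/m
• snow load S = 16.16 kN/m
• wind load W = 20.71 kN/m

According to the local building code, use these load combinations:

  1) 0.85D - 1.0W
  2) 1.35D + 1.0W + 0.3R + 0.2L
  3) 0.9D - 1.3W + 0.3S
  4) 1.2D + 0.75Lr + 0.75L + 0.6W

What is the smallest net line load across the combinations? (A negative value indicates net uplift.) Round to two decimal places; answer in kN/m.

-0.81 kN/m

1) 0.85(23.63) - 1.0(20.71) = -0.62
2) 1.35(23.63) + 1.0(20.71) + 0.3(12.93) + 0.2(11.13) = 58.72
3) 0.9(23.63) - 1.3(20.71) + 0.3(16.16) = -0.81
4) 1.2(23.63) + 0.75(11.24) + 0.75(11.13) + 0.6(20.71) = 57.56
Combination 3 gives the minimum: -0.81 kN/m.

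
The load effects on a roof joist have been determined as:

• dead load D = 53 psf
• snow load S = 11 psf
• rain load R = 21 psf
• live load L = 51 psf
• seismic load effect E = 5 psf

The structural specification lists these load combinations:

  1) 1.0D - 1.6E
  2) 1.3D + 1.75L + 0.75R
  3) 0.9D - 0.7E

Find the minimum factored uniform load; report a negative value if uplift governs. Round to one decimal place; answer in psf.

1) 1.0(53) - 1.6(5) = 53.0 - 8.0 = 45.0
2) 1.3(53) + 1.75(51) + 0.75(21) = 173.9
3) 0.9(53) - 0.7(5) = 47.7 - 3.5 = 44.2
Combination 3 gives the minimum: 44.2 psf.

44.2 psf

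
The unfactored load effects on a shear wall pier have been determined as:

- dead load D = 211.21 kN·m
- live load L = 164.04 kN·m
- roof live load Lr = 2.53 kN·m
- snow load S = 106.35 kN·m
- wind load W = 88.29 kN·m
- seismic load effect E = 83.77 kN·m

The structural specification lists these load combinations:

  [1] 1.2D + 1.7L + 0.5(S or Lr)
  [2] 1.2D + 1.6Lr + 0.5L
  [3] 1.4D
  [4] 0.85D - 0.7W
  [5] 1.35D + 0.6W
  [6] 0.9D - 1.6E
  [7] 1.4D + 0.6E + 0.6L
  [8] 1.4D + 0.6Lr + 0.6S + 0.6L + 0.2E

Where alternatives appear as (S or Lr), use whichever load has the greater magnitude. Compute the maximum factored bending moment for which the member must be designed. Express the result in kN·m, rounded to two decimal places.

585.50 kN·m

(S or Lr) → S = 106.35 kN·m.
[1] 1.2(211.21) + 1.7(164.04) + 0.5(106.35) = 253.45 + 278.87 + 53.18 = 585.50
[2] 1.2(211.21) + 1.6(2.53) + 0.5(164.04) = 253.45 + 4.05 + 82.02 = 339.52
[3] 1.4(211.21) = 295.69
[4] 0.85(211.21) - 0.7(88.29) = 179.53 - 61.80 = 117.73
[5] 1.35(211.21) + 0.6(88.29) = 338.11
[6] 0.9(211.21) - 1.6(83.77) = 190.09 - 134.03 = 56.06
[7] 1.4(211.21) + 0.6(83.77) + 0.6(164.04) = 444.38
[8] 1.4(211.21) + 0.6(2.53) + 0.6(106.35) + 0.6(164.04) + 0.2(83.77) = 476.20
Maximum is from combination 1.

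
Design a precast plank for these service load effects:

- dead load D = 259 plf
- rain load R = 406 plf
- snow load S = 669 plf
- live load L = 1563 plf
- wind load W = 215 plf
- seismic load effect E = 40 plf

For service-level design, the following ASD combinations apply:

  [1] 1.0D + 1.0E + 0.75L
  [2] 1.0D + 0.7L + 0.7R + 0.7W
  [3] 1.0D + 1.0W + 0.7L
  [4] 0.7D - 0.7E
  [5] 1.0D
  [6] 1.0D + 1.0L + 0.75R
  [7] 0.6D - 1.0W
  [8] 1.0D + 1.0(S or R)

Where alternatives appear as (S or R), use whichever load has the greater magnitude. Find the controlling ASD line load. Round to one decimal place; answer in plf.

(S or R) → S = 669 plf.
[1] 1.0(259) + 1.0(40) + 0.75(1563) = 1471.3
[2] 1.0(259) + 0.7(1563) + 0.7(406) + 0.7(215) = 1787.8
[3] 1.0(259) + 1.0(215) + 0.7(1563) = 1568.1
[4] 0.7(259) - 0.7(40) = 153.3
[5] 1.0(259) = 259.0
[6] 1.0(259) + 1.0(1563) + 0.75(406) = 2126.5
[7] 0.6(259) - 1.0(215) = -59.6
[8] 1.0(259) + 1.0(669) = 928.0
Maximum is from combination 6.

2126.5 plf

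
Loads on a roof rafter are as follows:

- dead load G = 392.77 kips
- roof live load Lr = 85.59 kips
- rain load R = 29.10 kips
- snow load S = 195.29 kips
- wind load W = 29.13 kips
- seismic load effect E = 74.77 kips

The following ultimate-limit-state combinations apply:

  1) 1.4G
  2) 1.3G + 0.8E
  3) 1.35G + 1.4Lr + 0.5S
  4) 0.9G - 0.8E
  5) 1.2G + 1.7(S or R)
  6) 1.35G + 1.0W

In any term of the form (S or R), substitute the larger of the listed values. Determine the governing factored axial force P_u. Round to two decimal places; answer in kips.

803.32 kips

(S or R) → S = 195.29 kips.
1) 1.4(392.77) = 549.88
2) 1.3(392.77) + 0.8(74.77) = 510.60 + 59.82 = 570.42
3) 1.35(392.77) + 1.4(85.59) + 0.5(195.29) = 747.71
4) 0.9(392.77) - 0.8(74.77) = 293.68
5) 1.2(392.77) + 1.7(195.29) = 803.32
6) 1.35(392.77) + 1.0(29.13) = 530.24 + 29.13 = 559.37
Combination 5 governs: P_u = 803.32 kips.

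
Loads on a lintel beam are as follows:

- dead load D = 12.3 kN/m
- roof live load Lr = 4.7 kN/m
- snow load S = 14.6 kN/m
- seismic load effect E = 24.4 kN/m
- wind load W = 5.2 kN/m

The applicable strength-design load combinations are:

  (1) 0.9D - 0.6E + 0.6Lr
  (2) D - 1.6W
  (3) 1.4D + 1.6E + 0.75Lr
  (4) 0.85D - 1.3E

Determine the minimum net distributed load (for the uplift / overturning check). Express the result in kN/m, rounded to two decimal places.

(1) 0.9(12.3) - 0.6(24.4) + 0.6(4.7) = -0.75
(2) 1.0(12.3) - 1.6(5.2) = 3.98
(3) 1.4(12.3) + 1.6(24.4) + 0.75(4.7) = 59.79
(4) 0.85(12.3) - 1.3(24.4) = -21.27
Combination 4 gives the minimum: -21.27 kN/m.

-21.27 kN/m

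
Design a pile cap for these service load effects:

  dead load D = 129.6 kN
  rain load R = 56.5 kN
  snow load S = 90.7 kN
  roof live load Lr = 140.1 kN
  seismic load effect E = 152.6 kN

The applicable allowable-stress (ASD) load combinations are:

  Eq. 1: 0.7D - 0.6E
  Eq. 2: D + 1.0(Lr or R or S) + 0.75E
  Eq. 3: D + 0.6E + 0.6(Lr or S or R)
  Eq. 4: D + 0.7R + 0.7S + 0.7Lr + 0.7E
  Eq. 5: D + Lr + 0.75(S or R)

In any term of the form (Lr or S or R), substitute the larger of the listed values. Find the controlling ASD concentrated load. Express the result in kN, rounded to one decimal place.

(Lr or R or S) → Lr = 140.1 kN; (Lr or S or R) → Lr = 140.1 kN; (S or R) → S = 90.7 kN.
Eq. 1: 0.7(129.6) - 0.6(152.6) = -0.8
Eq. 2: 1.0(129.6) + 1.0(140.1) + 0.75(152.6) = 384.2
Eq. 3: 1.0(129.6) + 0.6(152.6) + 0.6(140.1) = 305.2
Eq. 4: 1.0(129.6) + 0.7(56.5) + 0.7(90.7) + 0.7(140.1) + 0.7(152.6) = 437.5
Eq. 5: 1.0(129.6) + 1.0(140.1) + 0.75(90.7) = 337.7
The controlling combination is 4, giving 437.5 kN.

437.5 kN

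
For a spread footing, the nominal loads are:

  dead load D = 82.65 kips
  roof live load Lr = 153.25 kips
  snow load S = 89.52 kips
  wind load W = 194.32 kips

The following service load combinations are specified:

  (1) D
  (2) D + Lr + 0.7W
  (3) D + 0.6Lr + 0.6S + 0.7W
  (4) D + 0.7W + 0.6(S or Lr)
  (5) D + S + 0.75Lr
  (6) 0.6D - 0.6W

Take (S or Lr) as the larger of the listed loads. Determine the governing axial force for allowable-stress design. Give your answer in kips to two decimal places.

371.92 kips

(S or Lr) → Lr = 153.25 kips.
(1) 1.0(82.65) = 82.65
(2) 1.0(82.65) + 1.0(153.25) + 0.7(194.32) = 82.65 + 153.25 + 136.02 = 371.92
(3) 1.0(82.65) + 0.6(153.25) + 0.6(89.52) + 0.7(194.32) = 364.34
(4) 1.0(82.65) + 0.7(194.32) + 0.6(153.25) = 82.65 + 136.02 + 91.95 = 310.62
(5) 1.0(82.65) + 1.0(89.52) + 0.75(153.25) = 82.65 + 89.52 + 114.94 = 287.11
(6) 0.6(82.65) - 0.6(194.32) = 49.59 - 116.59 = -67.00
Combination 2 governs: P = 371.92 kips.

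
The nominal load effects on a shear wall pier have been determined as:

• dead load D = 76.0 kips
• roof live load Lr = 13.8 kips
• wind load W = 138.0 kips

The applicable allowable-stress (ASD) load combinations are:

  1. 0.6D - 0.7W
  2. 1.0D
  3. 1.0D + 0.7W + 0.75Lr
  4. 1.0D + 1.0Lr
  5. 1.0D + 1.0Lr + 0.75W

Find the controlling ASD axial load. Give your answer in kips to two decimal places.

1. 0.6(76.0) - 0.7(138.0) = 45.60 - 96.60 = -51.00
2. 1.0(76.0) = 76.00
3. 1.0(76.0) + 0.7(138.0) + 0.75(13.8) = 76.00 + 96.60 + 10.35 = 182.95
4. 1.0(76.0) + 1.0(13.8) = 76.00 + 13.80 = 89.80
5. 1.0(76.0) + 1.0(13.8) + 0.75(138.0) = 76.00 + 13.80 + 103.50 = 193.30
Maximum is from combination 5.

193.30 kips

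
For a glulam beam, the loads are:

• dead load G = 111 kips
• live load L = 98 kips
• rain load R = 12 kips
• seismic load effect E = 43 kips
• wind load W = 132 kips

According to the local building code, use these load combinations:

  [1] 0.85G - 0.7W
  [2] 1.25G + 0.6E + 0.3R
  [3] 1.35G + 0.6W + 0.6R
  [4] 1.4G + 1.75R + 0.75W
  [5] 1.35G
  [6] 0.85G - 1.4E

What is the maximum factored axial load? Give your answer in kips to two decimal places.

[1] 0.85(111) - 0.7(132) = 94.35 - 92.40 = 1.95
[2] 1.25(111) + 0.6(43) + 0.3(12) = 138.75 + 25.80 + 3.60 = 168.15
[3] 1.35(111) + 0.6(132) + 0.6(12) = 149.85 + 79.20 + 7.20 = 236.25
[4] 1.4(111) + 1.75(12) + 0.75(132) = 155.40 + 21.00 + 99.00 = 275.40
[5] 1.35(111) = 149.85
[6] 0.85(111) - 1.4(43) = 94.35 - 60.20 = 34.15
The controlling combination is 4, giving 275.40 kips.

275.40 kips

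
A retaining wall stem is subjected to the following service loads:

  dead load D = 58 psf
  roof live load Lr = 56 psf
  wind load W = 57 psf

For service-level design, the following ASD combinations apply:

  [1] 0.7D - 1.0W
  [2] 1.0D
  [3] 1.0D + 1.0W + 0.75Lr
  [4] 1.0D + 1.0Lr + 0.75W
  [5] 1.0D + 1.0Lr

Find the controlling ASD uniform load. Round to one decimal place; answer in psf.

[1] 0.7(58) - 1.0(57) = 40.6 - 57.0 = -16.4
[2] 1.0(58) = 58.0
[3] 1.0(58) + 1.0(57) + 0.75(56) = 58.0 + 57.0 + 42.0 = 157.0
[4] 1.0(58) + 1.0(56) + 0.75(57) = 58.0 + 56.0 + 42.8 = 156.8
[5] 1.0(58) + 1.0(56) = 58.0 + 56.0 = 114.0
Maximum is from combination 3.

157.0 psf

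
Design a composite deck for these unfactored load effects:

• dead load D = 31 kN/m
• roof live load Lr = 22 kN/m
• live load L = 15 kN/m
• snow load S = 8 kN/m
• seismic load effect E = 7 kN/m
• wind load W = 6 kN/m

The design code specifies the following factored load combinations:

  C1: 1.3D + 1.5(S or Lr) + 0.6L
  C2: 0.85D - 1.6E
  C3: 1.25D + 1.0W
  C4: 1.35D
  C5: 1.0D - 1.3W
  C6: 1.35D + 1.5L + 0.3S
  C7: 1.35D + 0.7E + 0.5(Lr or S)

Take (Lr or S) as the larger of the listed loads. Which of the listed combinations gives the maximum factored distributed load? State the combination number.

Combination 1

(S or Lr) → Lr = 22 kN/m; (Lr or S) → Lr = 22 kN/m.
C1: 1.3(31) + 1.5(22) + 0.6(15) = 40.3 + 33.0 + 9.0 = 82.3
C2: 0.85(31) - 1.6(7) = 26.4 - 11.2 = 15.2
C3: 1.25(31) + 1.0(6) = 38.8 + 6.0 = 44.8
C4: 1.35(31) = 41.9
C5: 1.0(31) - 1.3(6) = 31.0 - 7.8 = 23.2
C6: 1.35(31) + 1.5(15) + 0.3(8) = 41.9 + 22.5 + 2.4 = 66.8
C7: 1.35(31) + 0.7(7) + 0.5(22) = 41.9 + 4.9 + 11.0 = 57.8
The largest value is 82.3 kN/m from combination 1.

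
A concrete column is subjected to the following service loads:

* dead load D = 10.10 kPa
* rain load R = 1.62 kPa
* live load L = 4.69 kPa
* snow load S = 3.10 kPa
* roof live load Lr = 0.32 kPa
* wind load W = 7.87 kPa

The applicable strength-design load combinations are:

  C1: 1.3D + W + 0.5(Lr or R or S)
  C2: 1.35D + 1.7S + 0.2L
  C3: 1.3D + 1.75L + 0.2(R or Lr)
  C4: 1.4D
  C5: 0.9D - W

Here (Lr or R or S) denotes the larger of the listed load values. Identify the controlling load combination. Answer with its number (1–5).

Combination 1

(Lr or R or S) → S = 3.10 kPa; (R or Lr) → R = 1.62 kPa.
C1: 1.3(10.10) + 1.0(7.87) + 0.5(3.10) = 13.13 + 7.87 + 1.55 = 22.55
C2: 1.35(10.10) + 1.7(3.10) + 0.2(4.69) = 19.84
C3: 1.3(10.10) + 1.75(4.69) + 0.2(1.62) = 13.13 + 8.21 + 0.32 = 21.66
C4: 1.4(10.10) = 14.14
C5: 0.9(10.10) - 1.0(7.87) = 9.09 - 7.87 = 1.22
The largest value is 22.55 kPa from combination 1.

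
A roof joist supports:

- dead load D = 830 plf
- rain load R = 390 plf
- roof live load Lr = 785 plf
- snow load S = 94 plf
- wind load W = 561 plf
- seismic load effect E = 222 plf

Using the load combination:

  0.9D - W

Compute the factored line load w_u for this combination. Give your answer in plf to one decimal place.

0.9(830) - 1.0(561) = 747.0 - 561.0 = 186.0
w_u = 186.0 plf.

186.0 plf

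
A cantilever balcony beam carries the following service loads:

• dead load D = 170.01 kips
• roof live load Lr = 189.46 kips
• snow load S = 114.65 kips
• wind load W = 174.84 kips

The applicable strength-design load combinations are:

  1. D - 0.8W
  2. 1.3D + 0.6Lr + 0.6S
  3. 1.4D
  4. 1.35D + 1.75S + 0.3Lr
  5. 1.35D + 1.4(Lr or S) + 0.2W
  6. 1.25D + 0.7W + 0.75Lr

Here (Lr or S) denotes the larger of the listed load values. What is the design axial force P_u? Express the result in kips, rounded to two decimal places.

529.73 kips

(Lr or S) → Lr = 189.46 kips.
1. 1.0(170.01) - 0.8(174.84) = 170.01 - 139.87 = 30.14
2. 1.3(170.01) + 0.6(189.46) + 0.6(114.65) = 221.01 + 113.68 + 68.79 = 403.48
3. 1.4(170.01) = 238.01
4. 1.35(170.01) + 1.75(114.65) + 0.3(189.46) = 229.51 + 200.64 + 56.84 = 486.99
5. 1.35(170.01) + 1.4(189.46) + 0.2(174.84) = 529.73
6. 1.25(170.01) + 0.7(174.84) + 0.75(189.46) = 212.51 + 122.39 + 142.10 = 477.00
The controlling combination is 5, giving 529.73 kips.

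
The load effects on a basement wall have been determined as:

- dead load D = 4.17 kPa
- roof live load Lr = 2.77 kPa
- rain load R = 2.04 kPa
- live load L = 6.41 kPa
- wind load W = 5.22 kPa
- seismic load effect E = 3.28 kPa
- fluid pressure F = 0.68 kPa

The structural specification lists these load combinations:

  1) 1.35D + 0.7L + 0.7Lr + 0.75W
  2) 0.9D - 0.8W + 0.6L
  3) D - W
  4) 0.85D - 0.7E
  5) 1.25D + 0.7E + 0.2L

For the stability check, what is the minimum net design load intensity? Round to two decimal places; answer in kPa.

-1.05 kPa

1) 1.35(4.17) + 0.7(6.41) + 0.7(2.77) + 0.75(5.22) = 15.97
2) 0.9(4.17) - 0.8(5.22) + 0.6(6.41) = 3.75 - 4.18 + 3.85 = 3.42
3) 1.0(4.17) - 1.0(5.22) = 4.17 - 5.22 = -1.05
4) 0.85(4.17) - 0.7(3.28) = 1.25
5) 1.25(4.17) + 0.7(3.28) + 0.2(6.41) = 5.21 + 2.30 + 1.28 = 8.79
Combination 3 gives the minimum: -1.05 kPa.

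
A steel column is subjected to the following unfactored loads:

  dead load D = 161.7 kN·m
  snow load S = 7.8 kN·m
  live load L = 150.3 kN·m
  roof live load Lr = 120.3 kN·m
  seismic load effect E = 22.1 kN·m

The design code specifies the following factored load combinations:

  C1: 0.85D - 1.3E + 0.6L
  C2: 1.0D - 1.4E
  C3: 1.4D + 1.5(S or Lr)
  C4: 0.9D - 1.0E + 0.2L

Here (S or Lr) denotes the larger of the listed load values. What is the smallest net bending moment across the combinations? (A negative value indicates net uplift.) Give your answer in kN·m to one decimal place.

130.8 kN·m

(S or Lr) → Lr = 120.3 kN·m.
C1: 0.85(161.7) - 1.3(22.1) + 0.6(150.3) = 137.4 - 28.7 + 90.2 = 198.9
C2: 1.0(161.7) - 1.4(22.1) = 161.7 - 30.9 = 130.8
C3: 1.4(161.7) + 1.5(120.3) = 406.8
C4: 0.9(161.7) - 1.0(22.1) + 0.2(150.3) = 145.5 - 22.1 + 30.1 = 153.5
Combination 2 gives the minimum: 130.8 kN·m.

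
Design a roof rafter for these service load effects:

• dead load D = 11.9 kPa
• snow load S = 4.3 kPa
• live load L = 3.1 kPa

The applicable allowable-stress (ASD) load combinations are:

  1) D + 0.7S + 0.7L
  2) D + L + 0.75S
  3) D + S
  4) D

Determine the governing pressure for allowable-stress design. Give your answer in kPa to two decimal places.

1) 1.0(11.9) + 0.7(4.3) + 0.7(3.1) = 17.08
2) 1.0(11.9) + 1.0(3.1) + 0.75(4.3) = 18.23
3) 1.0(11.9) + 1.0(4.3) = 16.20
4) 1.0(11.9) = 11.90
Maximum is from combination 2.

18.23 kPa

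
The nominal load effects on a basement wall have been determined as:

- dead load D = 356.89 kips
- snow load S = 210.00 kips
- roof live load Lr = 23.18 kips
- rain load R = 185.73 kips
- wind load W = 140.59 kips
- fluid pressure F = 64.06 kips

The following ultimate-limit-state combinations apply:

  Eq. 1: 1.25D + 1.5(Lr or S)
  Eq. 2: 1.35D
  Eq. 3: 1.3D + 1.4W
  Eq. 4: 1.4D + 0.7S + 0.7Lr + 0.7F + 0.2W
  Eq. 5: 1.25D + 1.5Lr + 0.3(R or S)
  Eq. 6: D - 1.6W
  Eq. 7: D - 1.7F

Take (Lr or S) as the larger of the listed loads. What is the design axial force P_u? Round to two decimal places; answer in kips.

761.11 kips

(Lr or S) → S = 210.00 kips; (R or S) → S = 210.00 kips.
Eq. 1: 1.25(356.89) + 1.5(210.00) = 446.11 + 315.00 = 761.11
Eq. 2: 1.35(356.89) = 481.80
Eq. 3: 1.3(356.89) + 1.4(140.59) = 660.78
Eq. 4: 1.4(356.89) + 0.7(210.00) + 0.7(23.18) + 0.7(64.06) + 0.2(140.59) = 735.83
Eq. 5: 1.25(356.89) + 1.5(23.18) + 0.3(210.00) = 446.11 + 34.77 + 63.00 = 543.88
Eq. 6: 1.0(356.89) - 1.6(140.59) = 356.89 - 224.94 = 131.95
Eq. 7: 1.0(356.89) - 1.7(64.06) = 356.89 - 108.90 = 247.99
Combination 1 governs: P_u = 761.11 kips.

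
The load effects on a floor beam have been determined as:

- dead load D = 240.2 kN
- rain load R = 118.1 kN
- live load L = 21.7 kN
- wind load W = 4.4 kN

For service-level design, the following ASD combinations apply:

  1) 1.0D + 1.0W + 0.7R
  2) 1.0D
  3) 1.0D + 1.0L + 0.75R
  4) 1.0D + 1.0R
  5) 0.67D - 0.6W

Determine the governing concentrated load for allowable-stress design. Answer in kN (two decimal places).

1) 1.0(240.2) + 1.0(4.4) + 0.7(118.1) = 327.27
2) 1.0(240.2) = 240.20
3) 1.0(240.2) + 1.0(21.7) + 0.75(118.1) = 350.48
4) 1.0(240.2) + 1.0(118.1) = 358.30
5) 0.67(240.2) - 0.6(4.4) = 158.29
Combination 4 governs: P = 358.30 kN.

358.30 kN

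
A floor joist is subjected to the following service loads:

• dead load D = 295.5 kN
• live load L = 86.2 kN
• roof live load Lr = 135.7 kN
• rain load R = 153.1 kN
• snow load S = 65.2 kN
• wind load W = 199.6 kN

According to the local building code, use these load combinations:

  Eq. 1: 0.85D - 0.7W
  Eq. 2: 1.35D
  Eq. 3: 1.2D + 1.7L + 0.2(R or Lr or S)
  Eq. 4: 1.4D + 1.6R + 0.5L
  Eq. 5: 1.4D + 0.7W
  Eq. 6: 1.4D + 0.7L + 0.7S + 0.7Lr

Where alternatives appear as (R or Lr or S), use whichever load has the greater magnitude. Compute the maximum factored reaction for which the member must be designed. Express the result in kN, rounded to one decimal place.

701.8 kN

(R or Lr or S) → R = 153.1 kN.
Eq. 1: 0.85(295.5) - 0.7(199.6) = 111.5
Eq. 2: 1.35(295.5) = 398.9
Eq. 3: 1.2(295.5) + 1.7(86.2) + 0.2(153.1) = 531.8
Eq. 4: 1.4(295.5) + 1.6(153.1) + 0.5(86.2) = 701.8
Eq. 5: 1.4(295.5) + 0.7(199.6) = 553.4
Eq. 6: 1.4(295.5) + 0.7(86.2) + 0.7(65.2) + 0.7(135.7) = 614.7
Combination 4 governs: V_u = 701.8 kN.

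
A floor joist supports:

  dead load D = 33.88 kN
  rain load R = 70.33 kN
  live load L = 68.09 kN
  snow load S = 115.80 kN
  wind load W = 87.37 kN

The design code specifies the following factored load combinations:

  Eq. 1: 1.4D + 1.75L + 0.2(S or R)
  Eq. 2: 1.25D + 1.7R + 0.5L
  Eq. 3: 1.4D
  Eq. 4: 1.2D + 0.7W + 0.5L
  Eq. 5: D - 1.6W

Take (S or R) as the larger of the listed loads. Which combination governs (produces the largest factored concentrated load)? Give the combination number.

(S or R) → S = 115.80 kN.
Eq. 1: 1.4(33.88) + 1.75(68.09) + 0.2(115.80) = 47.43 + 119.16 + 23.16 = 189.75
Eq. 2: 1.25(33.88) + 1.7(70.33) + 0.5(68.09) = 42.35 + 119.56 + 34.05 = 195.96
Eq. 3: 1.4(33.88) = 47.43
Eq. 4: 1.2(33.88) + 0.7(87.37) + 0.5(68.09) = 135.86
Eq. 5: 1.0(33.88) - 1.6(87.37) = 33.88 - 139.79 = -105.91
The largest value is 195.96 kN from combination 2.

Combination 2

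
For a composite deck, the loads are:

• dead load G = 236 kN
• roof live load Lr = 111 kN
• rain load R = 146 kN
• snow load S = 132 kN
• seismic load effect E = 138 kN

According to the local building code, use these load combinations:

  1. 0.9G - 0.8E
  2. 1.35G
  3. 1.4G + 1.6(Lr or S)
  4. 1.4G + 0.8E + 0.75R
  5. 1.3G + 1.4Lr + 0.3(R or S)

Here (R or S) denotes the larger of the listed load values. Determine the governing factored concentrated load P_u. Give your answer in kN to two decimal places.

(Lr or S) → S = 132 kN; (R or S) → R = 146 kN.
1. 0.9(236) - 0.8(138) = 212.40 - 110.40 = 102.00
2. 1.35(236) = 318.60
3. 1.4(236) + 1.6(132) = 330.40 + 211.20 = 541.60
4. 1.4(236) + 0.8(138) + 0.75(146) = 330.40 + 110.40 + 109.50 = 550.30
5. 1.3(236) + 1.4(111) + 0.3(146) = 306.80 + 155.40 + 43.80 = 506.00
Maximum is from combination 4.

550.30 kN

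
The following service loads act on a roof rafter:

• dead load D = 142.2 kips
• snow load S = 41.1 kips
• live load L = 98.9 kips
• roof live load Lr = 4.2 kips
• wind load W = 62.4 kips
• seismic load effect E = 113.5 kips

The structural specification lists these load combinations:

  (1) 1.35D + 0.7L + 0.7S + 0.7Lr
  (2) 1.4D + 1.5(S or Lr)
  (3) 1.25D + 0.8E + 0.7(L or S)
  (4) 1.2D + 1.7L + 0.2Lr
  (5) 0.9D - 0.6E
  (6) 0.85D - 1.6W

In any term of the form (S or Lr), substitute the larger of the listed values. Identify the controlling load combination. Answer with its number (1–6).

Combination 4

(S or Lr) → S = 41.1 kips; (L or S) → L = 98.9 kips.
(1) 1.35(142.2) + 0.7(98.9) + 0.7(41.1) + 0.7(4.2) = 192.0 + 69.2 + 28.8 + 2.9 = 292.9
(2) 1.4(142.2) + 1.5(41.1) = 260.7
(3) 1.25(142.2) + 0.8(113.5) + 0.7(98.9) = 177.8 + 90.8 + 69.2 = 337.8
(4) 1.2(142.2) + 1.7(98.9) + 0.2(4.2) = 339.6
(5) 0.9(142.2) - 0.6(113.5) = 128.0 - 68.1 = 59.9
(6) 0.85(142.2) - 1.6(62.4) = 21.0
The largest value is 339.6 kips from combination 4.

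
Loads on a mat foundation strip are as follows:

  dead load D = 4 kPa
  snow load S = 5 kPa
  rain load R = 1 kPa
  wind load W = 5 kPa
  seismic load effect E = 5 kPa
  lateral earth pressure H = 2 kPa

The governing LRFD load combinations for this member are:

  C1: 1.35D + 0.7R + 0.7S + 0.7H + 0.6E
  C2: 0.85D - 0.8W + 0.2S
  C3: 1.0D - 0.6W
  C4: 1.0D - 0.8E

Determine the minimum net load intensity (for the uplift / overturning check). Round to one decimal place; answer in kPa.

C1: 1.35(4) + 0.7(1) + 0.7(5) + 0.7(2) + 0.6(5) = 5.4 + 0.7 + 3.5 + 1.4 + 3.0 = 14.0
C2: 0.85(4) - 0.8(5) + 0.2(5) = 3.4 - 4.0 + 1.0 = 0.4
C3: 1.0(4) - 0.6(5) = 4.0 - 3.0 = 1.0
C4: 1.0(4) - 0.8(5) = 4.0 - 4.0 = 0.0
Combination 4 gives the minimum: 0.0 kPa.

0.0 kPa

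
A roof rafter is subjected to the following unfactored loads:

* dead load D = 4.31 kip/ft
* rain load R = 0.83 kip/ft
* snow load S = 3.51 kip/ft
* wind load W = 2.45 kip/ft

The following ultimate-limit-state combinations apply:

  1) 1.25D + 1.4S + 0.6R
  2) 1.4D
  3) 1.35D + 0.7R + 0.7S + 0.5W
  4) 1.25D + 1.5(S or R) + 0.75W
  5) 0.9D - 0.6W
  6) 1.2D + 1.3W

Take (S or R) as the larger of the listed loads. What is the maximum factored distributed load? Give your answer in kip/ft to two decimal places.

(S or R) → S = 3.51 kip/ft.
1) 1.25(4.31) + 1.4(3.51) + 0.6(0.83) = 5.39 + 4.91 + 0.50 = 10.80
2) 1.4(4.31) = 6.03
3) 1.35(4.31) + 0.7(0.83) + 0.7(3.51) + 0.5(2.45) = 10.08
4) 1.25(4.31) + 1.5(3.51) + 0.75(2.45) = 12.49
5) 0.9(4.31) - 0.6(2.45) = 3.88 - 1.47 = 2.41
6) 1.2(4.31) + 1.3(2.45) = 5.17 + 3.19 = 8.36
Combination 4 governs: w_u = 12.49 kip/ft.

12.49 kip/ft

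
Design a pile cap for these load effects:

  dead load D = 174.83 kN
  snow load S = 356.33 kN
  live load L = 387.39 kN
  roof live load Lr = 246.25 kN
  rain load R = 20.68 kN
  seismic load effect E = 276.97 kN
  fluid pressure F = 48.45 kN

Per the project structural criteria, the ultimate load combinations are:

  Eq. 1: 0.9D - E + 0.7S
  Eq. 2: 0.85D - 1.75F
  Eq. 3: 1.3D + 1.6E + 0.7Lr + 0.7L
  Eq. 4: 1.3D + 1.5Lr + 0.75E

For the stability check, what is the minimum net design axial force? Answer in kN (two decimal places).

Eq. 1: 0.9(174.83) - 1.0(276.97) + 0.7(356.33) = 157.35 - 276.97 + 249.43 = 129.81
Eq. 2: 0.85(174.83) - 1.75(48.45) = 148.61 - 84.79 = 63.82
Eq. 3: 1.3(174.83) + 1.6(276.97) + 0.7(246.25) + 0.7(387.39) = 227.28 + 443.15 + 172.38 + 271.17 = 1113.98
Eq. 4: 1.3(174.83) + 1.5(246.25) + 0.75(276.97) = 804.38
Combination 2 gives the minimum: 63.82 kN.

63.82 kN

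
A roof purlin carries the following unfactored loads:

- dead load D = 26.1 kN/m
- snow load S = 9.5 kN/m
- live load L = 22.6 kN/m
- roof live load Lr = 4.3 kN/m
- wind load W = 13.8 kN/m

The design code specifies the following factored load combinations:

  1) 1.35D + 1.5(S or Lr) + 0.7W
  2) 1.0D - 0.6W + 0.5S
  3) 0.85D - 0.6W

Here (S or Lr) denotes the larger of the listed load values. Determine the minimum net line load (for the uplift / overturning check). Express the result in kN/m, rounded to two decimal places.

13.91 kN/m

(S or Lr) → S = 9.5 kN/m.
1) 1.35(26.1) + 1.5(9.5) + 0.7(13.8) = 35.24 + 14.25 + 9.66 = 59.15
2) 1.0(26.1) - 0.6(13.8) + 0.5(9.5) = 26.10 - 8.28 + 4.75 = 22.57
3) 0.85(26.1) - 0.6(13.8) = 22.19 - 8.28 = 13.91
Combination 3 gives the minimum: 13.91 kN/m.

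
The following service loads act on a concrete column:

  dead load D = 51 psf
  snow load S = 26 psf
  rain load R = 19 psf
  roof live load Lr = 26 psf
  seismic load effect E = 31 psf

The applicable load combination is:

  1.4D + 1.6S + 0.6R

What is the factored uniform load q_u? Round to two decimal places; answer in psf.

124.40 psf

1.4(51) + 1.6(26) + 0.6(19) = 124.40
q_u = 124.40 psf.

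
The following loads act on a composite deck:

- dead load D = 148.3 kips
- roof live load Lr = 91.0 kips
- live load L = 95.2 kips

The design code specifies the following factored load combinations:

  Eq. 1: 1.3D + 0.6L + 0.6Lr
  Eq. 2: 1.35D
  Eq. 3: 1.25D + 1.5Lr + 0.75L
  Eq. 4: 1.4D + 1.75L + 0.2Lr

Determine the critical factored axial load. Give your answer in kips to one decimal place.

Eq. 1: 1.3(148.3) + 0.6(95.2) + 0.6(91.0) = 192.8 + 57.1 + 54.6 = 304.5
Eq. 2: 1.35(148.3) = 200.2
Eq. 3: 1.25(148.3) + 1.5(91.0) + 0.75(95.2) = 185.4 + 136.5 + 71.4 = 393.3
Eq. 4: 1.4(148.3) + 1.75(95.2) + 0.2(91.0) = 207.6 + 166.6 + 18.2 = 392.4
Combination 3 governs: P_u = 393.3 kips.

393.3 kips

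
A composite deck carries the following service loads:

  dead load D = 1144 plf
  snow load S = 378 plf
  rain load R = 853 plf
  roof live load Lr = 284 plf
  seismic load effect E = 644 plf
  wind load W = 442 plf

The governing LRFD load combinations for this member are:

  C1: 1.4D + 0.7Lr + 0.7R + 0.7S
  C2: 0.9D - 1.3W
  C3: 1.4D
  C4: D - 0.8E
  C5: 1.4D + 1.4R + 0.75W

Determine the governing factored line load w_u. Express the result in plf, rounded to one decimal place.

3127.3 plf

C1: 1.4(1144) + 0.7(284) + 0.7(853) + 0.7(378) = 1601.6 + 198.8 + 597.1 + 264.6 = 2662.1
C2: 0.9(1144) - 1.3(442) = 1029.6 - 574.6 = 455.0
C3: 1.4(1144) = 1601.6
C4: 1.0(1144) - 0.8(644) = 1144.0 - 515.2 = 628.8
C5: 1.4(1144) + 1.4(853) + 0.75(442) = 1601.6 + 1194.2 + 331.5 = 3127.3
The controlling combination is 5, giving 3127.3 plf.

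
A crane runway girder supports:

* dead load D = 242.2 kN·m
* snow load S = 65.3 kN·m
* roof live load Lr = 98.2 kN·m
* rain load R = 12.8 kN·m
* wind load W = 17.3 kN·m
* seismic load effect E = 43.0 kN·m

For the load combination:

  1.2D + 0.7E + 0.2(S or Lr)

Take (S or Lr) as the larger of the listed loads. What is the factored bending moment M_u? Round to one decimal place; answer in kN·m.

340.4 kN·m

(S or Lr) → Lr = 98.2 kN·m.
1.2(242.2) + 0.7(43.0) + 0.2(98.2) = 340.4
M_u = 340.4 kN·m.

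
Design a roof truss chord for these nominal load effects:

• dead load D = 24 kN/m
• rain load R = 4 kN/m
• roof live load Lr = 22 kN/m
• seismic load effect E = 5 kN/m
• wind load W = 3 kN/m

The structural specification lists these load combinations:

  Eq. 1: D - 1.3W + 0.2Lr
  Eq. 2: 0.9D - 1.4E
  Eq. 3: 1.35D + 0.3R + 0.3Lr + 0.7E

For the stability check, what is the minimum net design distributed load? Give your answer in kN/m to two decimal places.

Eq. 1: 1.0(24) - 1.3(3) + 0.2(22) = 24.00 - 3.90 + 4.40 = 24.50
Eq. 2: 0.9(24) - 1.4(5) = 21.60 - 7.00 = 14.60
Eq. 3: 1.35(24) + 0.3(4) + 0.3(22) + 0.7(5) = 32.40 + 1.20 + 6.60 + 3.50 = 43.70
Combination 2 gives the minimum: 14.60 kN/m.

14.60 kN/m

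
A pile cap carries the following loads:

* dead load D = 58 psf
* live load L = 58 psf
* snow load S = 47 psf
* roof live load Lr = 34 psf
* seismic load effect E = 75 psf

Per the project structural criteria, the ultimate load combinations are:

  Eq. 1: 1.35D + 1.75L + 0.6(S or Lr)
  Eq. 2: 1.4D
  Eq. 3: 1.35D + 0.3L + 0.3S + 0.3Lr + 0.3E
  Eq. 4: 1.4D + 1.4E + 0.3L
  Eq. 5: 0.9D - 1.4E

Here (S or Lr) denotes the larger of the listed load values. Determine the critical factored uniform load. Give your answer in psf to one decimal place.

(S or Lr) → S = 47 psf.
Eq. 1: 1.35(58) + 1.75(58) + 0.6(47) = 78.3 + 101.5 + 28.2 = 208.0
Eq. 2: 1.4(58) = 81.2
Eq. 3: 1.35(58) + 0.3(58) + 0.3(47) + 0.3(34) + 0.3(75) = 78.3 + 17.4 + 14.1 + 10.2 + 22.5 = 142.5
Eq. 4: 1.4(58) + 1.4(75) + 0.3(58) = 81.2 + 105.0 + 17.4 = 203.6
Eq. 5: 0.9(58) - 1.4(75) = 52.2 - 105.0 = -52.8
Maximum is from combination 1.

208.0 psf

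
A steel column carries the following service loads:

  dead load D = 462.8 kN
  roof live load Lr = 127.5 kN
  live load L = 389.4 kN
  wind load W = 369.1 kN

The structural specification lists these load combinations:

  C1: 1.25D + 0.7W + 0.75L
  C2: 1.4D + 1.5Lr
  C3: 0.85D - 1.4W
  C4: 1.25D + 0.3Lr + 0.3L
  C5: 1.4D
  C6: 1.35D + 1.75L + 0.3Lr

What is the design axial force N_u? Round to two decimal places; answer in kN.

1344.48 kN

C1: 1.25(462.8) + 0.7(369.1) + 0.75(389.4) = 1128.92
C2: 1.4(462.8) + 1.5(127.5) = 839.17
C3: 0.85(462.8) - 1.4(369.1) = -123.36
C4: 1.25(462.8) + 0.3(127.5) + 0.3(389.4) = 733.57
C5: 1.4(462.8) = 647.92
C6: 1.35(462.8) + 1.75(389.4) + 0.3(127.5) = 1344.48
Combination 6 governs: N_u = 1344.48 kN.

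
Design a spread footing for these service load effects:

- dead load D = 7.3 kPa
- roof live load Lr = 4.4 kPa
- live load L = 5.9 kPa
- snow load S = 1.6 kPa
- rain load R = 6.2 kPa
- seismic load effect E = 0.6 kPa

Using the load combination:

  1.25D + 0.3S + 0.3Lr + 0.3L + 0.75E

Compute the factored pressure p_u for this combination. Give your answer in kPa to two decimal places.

13.15 kPa

1.25(7.3) + 0.3(1.6) + 0.3(4.4) + 0.3(5.9) + 0.75(0.6) = 9.13 + 0.48 + 1.32 + 1.77 + 0.45 = 13.15
p_u = 13.15 kPa.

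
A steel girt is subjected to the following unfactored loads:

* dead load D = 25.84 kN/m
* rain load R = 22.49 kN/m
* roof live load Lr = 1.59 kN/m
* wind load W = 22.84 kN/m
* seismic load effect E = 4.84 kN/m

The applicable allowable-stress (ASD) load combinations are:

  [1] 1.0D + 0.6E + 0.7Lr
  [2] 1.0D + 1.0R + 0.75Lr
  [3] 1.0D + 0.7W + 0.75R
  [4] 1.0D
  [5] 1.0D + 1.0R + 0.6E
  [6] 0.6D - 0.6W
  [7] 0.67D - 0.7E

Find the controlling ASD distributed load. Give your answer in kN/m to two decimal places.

58.70 kN/m

[1] 1.0(25.84) + 0.6(4.84) + 0.7(1.59) = 29.86
[2] 1.0(25.84) + 1.0(22.49) + 0.75(1.59) = 49.52
[3] 1.0(25.84) + 0.7(22.84) + 0.75(22.49) = 58.70
[4] 1.0(25.84) = 25.84
[5] 1.0(25.84) + 1.0(22.49) + 0.6(4.84) = 51.23
[6] 0.6(25.84) - 0.6(22.84) = 1.80
[7] 0.67(25.84) - 0.7(4.84) = 13.92
Combination 3 governs: w = 58.70 kN/m.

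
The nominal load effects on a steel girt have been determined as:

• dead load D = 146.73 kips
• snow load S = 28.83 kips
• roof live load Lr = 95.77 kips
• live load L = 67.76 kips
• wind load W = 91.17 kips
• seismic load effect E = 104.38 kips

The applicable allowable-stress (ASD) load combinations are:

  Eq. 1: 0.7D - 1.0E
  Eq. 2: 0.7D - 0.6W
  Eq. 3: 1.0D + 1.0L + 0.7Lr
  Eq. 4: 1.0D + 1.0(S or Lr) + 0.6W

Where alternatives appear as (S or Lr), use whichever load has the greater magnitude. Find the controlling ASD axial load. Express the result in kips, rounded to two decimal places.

(S or Lr) → Lr = 95.77 kips.
Eq. 1: 0.7(146.73) - 1.0(104.38) = -1.67
Eq. 2: 0.7(146.73) - 0.6(91.17) = 48.01
Eq. 3: 1.0(146.73) + 1.0(67.76) + 0.7(95.77) = 281.53
Eq. 4: 1.0(146.73) + 1.0(95.77) + 0.6(91.17) = 297.20
The controlling combination is 4, giving 297.20 kips.

297.20 kips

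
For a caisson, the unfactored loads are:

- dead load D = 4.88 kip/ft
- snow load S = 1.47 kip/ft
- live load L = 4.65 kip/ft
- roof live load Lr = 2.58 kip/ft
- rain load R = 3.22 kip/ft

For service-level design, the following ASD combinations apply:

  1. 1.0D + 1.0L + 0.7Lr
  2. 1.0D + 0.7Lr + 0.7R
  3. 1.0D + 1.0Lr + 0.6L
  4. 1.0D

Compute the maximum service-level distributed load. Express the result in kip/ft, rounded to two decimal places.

1. 1.0(4.88) + 1.0(4.65) + 0.7(2.58) = 4.88 + 4.65 + 1.81 = 11.34
2. 1.0(4.88) + 0.7(2.58) + 0.7(3.22) = 4.88 + 1.81 + 2.25 = 8.94
3. 1.0(4.88) + 1.0(2.58) + 0.6(4.65) = 4.88 + 2.58 + 2.79 = 10.25
4. 1.0(4.88) = 4.88
The controlling combination is 1, giving 11.34 kip/ft.

11.34 kip/ft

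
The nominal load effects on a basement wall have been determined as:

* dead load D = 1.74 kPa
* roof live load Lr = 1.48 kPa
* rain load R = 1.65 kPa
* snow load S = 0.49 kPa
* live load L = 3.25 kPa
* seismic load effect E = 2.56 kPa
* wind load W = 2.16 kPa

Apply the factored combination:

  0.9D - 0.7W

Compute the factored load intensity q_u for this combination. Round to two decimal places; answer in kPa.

0.05 kPa

0.9(1.74) - 0.7(2.16) = 0.05
q_u = 0.05 kPa.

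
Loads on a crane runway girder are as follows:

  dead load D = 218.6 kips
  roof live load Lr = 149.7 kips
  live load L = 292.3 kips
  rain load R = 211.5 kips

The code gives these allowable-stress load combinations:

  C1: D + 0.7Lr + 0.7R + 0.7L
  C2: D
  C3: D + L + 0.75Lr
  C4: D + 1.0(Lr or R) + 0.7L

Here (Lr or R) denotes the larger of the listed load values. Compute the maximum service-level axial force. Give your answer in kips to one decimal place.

(Lr or R) → R = 211.5 kips.
C1: 1.0(218.6) + 0.7(149.7) + 0.7(211.5) + 0.7(292.3) = 218.6 + 104.8 + 148.1 + 204.6 = 676.1
C2: 1.0(218.6) = 218.6
C3: 1.0(218.6) + 1.0(292.3) + 0.75(149.7) = 218.6 + 292.3 + 112.3 = 623.2
C4: 1.0(218.6) + 1.0(211.5) + 0.7(292.3) = 218.6 + 211.5 + 204.6 = 634.7
Maximum is from combination 1.

676.1 kips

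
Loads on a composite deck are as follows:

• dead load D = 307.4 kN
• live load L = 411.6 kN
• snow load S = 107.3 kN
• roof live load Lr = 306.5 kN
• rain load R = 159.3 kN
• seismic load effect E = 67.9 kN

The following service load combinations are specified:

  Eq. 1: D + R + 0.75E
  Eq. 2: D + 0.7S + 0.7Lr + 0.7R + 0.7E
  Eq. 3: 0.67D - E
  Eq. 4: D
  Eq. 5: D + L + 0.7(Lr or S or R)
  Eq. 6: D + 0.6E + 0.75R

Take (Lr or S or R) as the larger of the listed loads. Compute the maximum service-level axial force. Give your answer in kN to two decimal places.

933.55 kN

(Lr or S or R) → Lr = 306.5 kN.
Eq. 1: 1.0(307.4) + 1.0(159.3) + 0.75(67.9) = 307.40 + 159.30 + 50.93 = 517.63
Eq. 2: 1.0(307.4) + 0.7(107.3) + 0.7(306.5) + 0.7(159.3) + 0.7(67.9) = 307.40 + 75.11 + 214.55 + 111.51 + 47.53 = 756.10
Eq. 3: 0.67(307.4) - 1.0(67.9) = 205.96 - 67.90 = 138.06
Eq. 4: 1.0(307.4) = 307.40
Eq. 5: 1.0(307.4) + 1.0(411.6) + 0.7(306.5) = 307.40 + 411.60 + 214.55 = 933.55
Eq. 6: 1.0(307.4) + 0.6(67.9) + 0.75(159.3) = 307.40 + 40.74 + 119.48 = 467.62
The controlling combination is 5, giving 933.55 kN.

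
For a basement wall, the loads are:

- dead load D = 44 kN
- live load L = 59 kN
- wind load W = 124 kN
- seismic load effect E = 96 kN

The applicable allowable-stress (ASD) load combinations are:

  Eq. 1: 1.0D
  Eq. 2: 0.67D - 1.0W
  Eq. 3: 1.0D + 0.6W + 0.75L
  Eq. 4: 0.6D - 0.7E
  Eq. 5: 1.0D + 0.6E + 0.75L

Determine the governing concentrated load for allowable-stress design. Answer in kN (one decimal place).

162.7 kN

Eq. 1: 1.0(44) = 44.0
Eq. 2: 0.67(44) - 1.0(124) = -94.5
Eq. 3: 1.0(44) + 0.6(124) + 0.75(59) = 162.7
Eq. 4: 0.6(44) - 0.7(96) = -40.8
Eq. 5: 1.0(44) + 0.6(96) + 0.75(59) = 145.9
The controlling combination is 3, giving 162.7 kN.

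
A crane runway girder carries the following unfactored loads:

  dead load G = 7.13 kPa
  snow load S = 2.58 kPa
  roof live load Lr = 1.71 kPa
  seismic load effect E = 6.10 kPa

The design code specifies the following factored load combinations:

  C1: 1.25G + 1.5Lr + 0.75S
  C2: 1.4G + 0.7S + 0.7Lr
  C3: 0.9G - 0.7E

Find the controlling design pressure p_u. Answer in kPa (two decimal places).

13.41 kPa

C1: 1.25(7.13) + 1.5(1.71) + 0.75(2.58) = 13.41
C2: 1.4(7.13) + 0.7(2.58) + 0.7(1.71) = 12.99
C3: 0.9(7.13) - 0.7(6.10) = 2.15
Maximum is from combination 1.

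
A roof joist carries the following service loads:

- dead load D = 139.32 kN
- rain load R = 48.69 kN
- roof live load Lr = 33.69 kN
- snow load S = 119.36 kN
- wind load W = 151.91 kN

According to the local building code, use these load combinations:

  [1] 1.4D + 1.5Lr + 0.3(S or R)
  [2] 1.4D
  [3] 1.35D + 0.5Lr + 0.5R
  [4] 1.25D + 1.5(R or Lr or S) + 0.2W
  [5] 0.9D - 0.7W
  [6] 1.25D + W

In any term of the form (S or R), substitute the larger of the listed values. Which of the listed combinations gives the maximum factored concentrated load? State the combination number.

Combination 4

(S or R) → S = 119.36 kN; (R or Lr or S) → S = 119.36 kN.
[1] 1.4(139.32) + 1.5(33.69) + 0.3(119.36) = 281.39
[2] 1.4(139.32) = 195.05
[3] 1.35(139.32) + 0.5(33.69) + 0.5(48.69) = 229.27
[4] 1.25(139.32) + 1.5(119.36) + 0.2(151.91) = 174.15 + 179.04 + 30.38 = 383.57
[5] 0.9(139.32) - 0.7(151.91) = 125.39 - 106.34 = 19.05
[6] 1.25(139.32) + 1.0(151.91) = 174.15 + 151.91 = 326.06
The largest value is 383.57 kN from combination 4.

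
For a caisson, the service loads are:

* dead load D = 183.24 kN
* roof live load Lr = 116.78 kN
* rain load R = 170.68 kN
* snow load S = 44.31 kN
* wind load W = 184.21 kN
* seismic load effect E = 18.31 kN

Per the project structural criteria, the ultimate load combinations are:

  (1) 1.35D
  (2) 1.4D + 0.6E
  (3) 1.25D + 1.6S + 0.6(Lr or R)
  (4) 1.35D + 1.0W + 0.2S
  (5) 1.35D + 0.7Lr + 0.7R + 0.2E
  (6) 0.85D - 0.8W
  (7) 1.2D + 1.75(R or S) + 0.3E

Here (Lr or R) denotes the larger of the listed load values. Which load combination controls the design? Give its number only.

(Lr or R) → R = 170.68 kN; (R or S) → R = 170.68 kN.
(1) 1.35(183.24) = 247.37
(2) 1.4(183.24) + 0.6(18.31) = 267.52
(3) 1.25(183.24) + 1.6(44.31) + 0.6(170.68) = 402.35
(4) 1.35(183.24) + 1.0(184.21) + 0.2(44.31) = 440.45
(5) 1.35(183.24) + 0.7(116.78) + 0.7(170.68) + 0.2(18.31) = 247.37 + 81.75 + 119.48 + 3.66 = 452.26
(6) 0.85(183.24) - 0.8(184.21) = 8.39
(7) 1.2(183.24) + 1.75(170.68) + 0.3(18.31) = 219.89 + 298.69 + 5.49 = 524.07
The largest value is 524.07 kN from combination 7.

Combination 7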